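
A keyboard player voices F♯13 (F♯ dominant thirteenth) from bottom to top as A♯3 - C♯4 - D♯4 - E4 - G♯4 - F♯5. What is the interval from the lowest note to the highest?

minor 13th

The outer voices are A♯3 and F♯5.
From A♯ to F♯: 20 semitones over a thirteenth = minor.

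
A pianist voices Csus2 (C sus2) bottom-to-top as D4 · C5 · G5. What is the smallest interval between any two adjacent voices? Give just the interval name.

Adjacent intervals: D4→C5 = minor seventh; C5→G5 = perfect fifth.
The smallest is C5 to G5, a perfect fifth (7 semitones).

perfect fifth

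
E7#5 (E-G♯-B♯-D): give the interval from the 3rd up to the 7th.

d5

3rd = G♯; 7th = D.
5 letter names make it a fifth; at 6 semitones (a half step narrower than perfect) the quality is diminished.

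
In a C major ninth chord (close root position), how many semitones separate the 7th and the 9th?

3

Cmaj9: C, E, G, B, D.
B to D is a minor third: 3 semitones.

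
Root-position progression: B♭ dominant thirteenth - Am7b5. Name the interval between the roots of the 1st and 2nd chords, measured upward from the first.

major seventh

The roots are B♭ and A.
Counting 7 letters and 11 half steps from B♭ gives a major seventh.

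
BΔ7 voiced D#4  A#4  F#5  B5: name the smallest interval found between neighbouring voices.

perfect fourth

Adjacent intervals: D#4→A#4 = perfect fifth; A#4→F#5 = minor sixth; F#5→B5 = perfect fourth.
The smallest is F#5 to B5, a perfect fourth (5 semitones).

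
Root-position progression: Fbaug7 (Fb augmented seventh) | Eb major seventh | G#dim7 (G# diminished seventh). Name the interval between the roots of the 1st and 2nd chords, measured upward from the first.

M7

The roots are Fb and Eb.
From Fb to Eb is 11 semitones, exactly the major seventh.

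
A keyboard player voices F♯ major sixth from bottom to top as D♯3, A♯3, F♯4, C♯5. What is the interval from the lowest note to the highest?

The outer voices are D♯3 and C♯5.
From D♯ to C♯: 22 semitones over a fourteenth = minor.

minor fourteenth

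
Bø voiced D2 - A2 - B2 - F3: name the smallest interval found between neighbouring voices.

Adjacent intervals: D2→A2 = perfect fifth; A2→B2 = major second; B2→F3 = diminished fifth.
The smallest is A2 to B2, a major second (2 semitones).

major 2nd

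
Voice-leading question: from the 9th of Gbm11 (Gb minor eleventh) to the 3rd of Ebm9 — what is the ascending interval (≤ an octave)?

Gbm11 (Gb minor eleventh) has Ab as its 9th, and Ebm9 has Gb as its 3rd.
Ab up to Gb is 10 semitones, a half step narrower than a major seventh, so the interval is minor.

m7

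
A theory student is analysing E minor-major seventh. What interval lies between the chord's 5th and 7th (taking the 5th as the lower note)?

The chord tones of Em(maj7) (E minor-major seventh) are E-G-B-D♯.
That puts B below D♯.
Counting 3 letters and 4 half steps from B gives a major third.

major third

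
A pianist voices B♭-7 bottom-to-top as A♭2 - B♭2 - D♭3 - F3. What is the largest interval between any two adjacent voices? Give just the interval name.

Adjacent intervals: A♭2→B♭2 = major second; B♭2→D♭3 = minor third; D♭3→F3 = major third.
The largest is D♭3 to F3, a major third (4 semitones).

M3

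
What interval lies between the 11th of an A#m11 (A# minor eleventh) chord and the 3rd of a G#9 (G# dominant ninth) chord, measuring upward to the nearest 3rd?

major sixth

The 11th of A#m11 (A# minor eleventh) is D#; the 3rd of G#9 (G# dominant ninth) is B#.
D# up to B# spans 6 letter names and 9 semitones — a major sixth.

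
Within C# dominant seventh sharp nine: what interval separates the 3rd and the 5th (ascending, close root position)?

The chord tones of C#7#9 (C# dominant seventh sharp nine) are C#–E#–G#–B–D##.
The 3rd is E# and the 5th is G#.
E# up to G# is 3 semitones, a half step narrower than a major third, so the interval is minor.

minor third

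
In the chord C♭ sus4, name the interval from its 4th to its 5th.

Spelling the chord: C♭-F♭-G♭.
So we need the interval from F♭ up to G♭.
F♭ up to G♭ spans 2 letter names and 2 semitones — a major second.

major second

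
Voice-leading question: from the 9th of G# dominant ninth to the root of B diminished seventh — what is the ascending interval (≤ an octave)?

minor second

G# dominant ninth has A# as its 9th, and B diminished seventh has B as its root.
2 letter names make it a second; at 1 semitone (a half step narrower than major) the quality is minor.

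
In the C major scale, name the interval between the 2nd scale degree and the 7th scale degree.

Spelling the C major scale: C D E F G A B.
The 2nd scale degree is D and the degree 7 is B.
From D to B is 9 semitones, exactly the major sixth.

major 6th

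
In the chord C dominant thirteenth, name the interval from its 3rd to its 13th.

The chord tones of C13 are C, E, G, Bb, D, A.
The 3rd is E and the 13th is A.
Counting 11 letters and 17 half steps from E gives a perfect eleventh.

perfect eleventh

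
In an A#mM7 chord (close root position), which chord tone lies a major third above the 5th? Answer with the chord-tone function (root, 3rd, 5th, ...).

The chord tones of A#m(maj7) are A#, C#, E#, G##.
The 5th is E#. A major third above E# is G##.
G## is the chord's 7th.

7th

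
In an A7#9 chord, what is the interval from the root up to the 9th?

augmented ninth

The chord tones of A7#9 are A, C♯, E, G, B♯.
Root = A; 9th = B♯.
9 letter names make it a ninth; at 15 semitones (a half step wider than major) the quality is augmented.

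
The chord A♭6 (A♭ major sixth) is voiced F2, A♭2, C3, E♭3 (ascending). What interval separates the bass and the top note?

minor 7th

The outer voices are F2 and E♭3.
F up to E♭ is 10 semitones, a half step narrower than a major seventh, so the interval is minor.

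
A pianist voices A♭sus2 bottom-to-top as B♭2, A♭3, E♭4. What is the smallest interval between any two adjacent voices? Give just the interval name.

Adjacent intervals: B♭2→A♭3 = minor seventh; A♭3→E♭4 = perfect fifth.
The smallest is A♭3 to E♭4, a perfect fifth (7 semitones).

perfect 5th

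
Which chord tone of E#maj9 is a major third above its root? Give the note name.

G##

E#maj9 is spelled E# G## B# D## F##.
The root is E#. A major third above E# is G##.
G## is the chord's 3rd.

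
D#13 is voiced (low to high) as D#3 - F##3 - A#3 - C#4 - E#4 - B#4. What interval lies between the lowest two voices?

major third

Those voices are D#3 and F##3.
D# up to F## spans 3 letter names and 4 semitones — a major third.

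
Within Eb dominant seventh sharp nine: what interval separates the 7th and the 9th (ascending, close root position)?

Eb7#9 (Eb dominant seventh sharp nine): Eb–G–Bb–Db–F#.
7th = Db; 9th = F#.
Db up to F# is 5 semitones, a half step wider than a major third, so the interval is augmented.

augmented 3rd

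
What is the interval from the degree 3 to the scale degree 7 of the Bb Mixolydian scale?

diminished fifth

Spelling the Bb Mixolydian scale: Bb C D Eb F G Ab.
The degree 3 is D and the scale degree 7 is Ab.
From D to Ab: 6 semitones over a fifth = diminished.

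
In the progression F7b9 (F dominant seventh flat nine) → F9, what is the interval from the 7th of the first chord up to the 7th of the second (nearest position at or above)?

perfect 1st

F7b9 (F dominant seventh flat nine) has Eb as its 7th, and F9 has Eb as its 7th.
Counting 1 letters and 0 half steps from Eb gives a perfect unison.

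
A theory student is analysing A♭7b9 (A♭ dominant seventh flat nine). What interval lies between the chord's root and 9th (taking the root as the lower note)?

m9

A♭7b9 is spelled A♭–C–E♭–G♭–B𝄫.
Root = A♭; 9th = B𝄫.
A♭ up to B𝄫 is 13 semitones, a half step narrower than a major ninth, so the interval is minor.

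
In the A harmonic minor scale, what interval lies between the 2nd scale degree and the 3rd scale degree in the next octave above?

Spelling the A harmonic minor scale: A B C D E F G#.
2nd scale degree = B; 3rd scale degree (up an octave) = C.
B up to C is 13 semitones, a half step narrower than a major ninth, so the interval is minor.

minor ninth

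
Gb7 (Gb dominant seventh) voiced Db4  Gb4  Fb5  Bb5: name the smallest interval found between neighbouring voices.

Adjacent intervals: Db4→Gb4 = perfect fourth; Gb4→Fb5 = minor seventh; Fb5→Bb5 = augmented fourth.
The smallest is Db4 to Gb4, a perfect fourth (5 semitones).

perfect fourth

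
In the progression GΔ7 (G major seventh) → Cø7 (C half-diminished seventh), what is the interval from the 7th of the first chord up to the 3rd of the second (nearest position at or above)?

diminished seventh

The 7th of GΔ7 (G major seventh) is F♯; the 3rd of Cø7 (C half-diminished seventh) is E♭.
From F♯ to E♭: 9 semitones over a seventh = diminished.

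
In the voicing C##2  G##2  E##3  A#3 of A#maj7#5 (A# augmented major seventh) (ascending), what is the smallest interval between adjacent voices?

diminished 4th

Adjacent intervals: C##2→G##2 = perfect fifth; G##2→E##3 = major sixth; E##3→A#3 = diminished fourth.
The smallest is E##3 to A#3, a diminished fourth (4 semitones).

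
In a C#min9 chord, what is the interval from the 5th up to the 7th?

minor 3rd

The chord tones of C#min9 are C#, E, G#, B, D#.
So we need the interval from G# up to B.
3 letter names make it a third; at 3 semitones (a half step narrower than major) the quality is minor.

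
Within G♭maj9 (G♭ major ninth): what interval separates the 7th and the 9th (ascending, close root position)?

G♭maj9 (G♭ major ninth) is spelled G♭ B♭ D♭ F A♭.
So we need the interval from F up to A♭.
From F to A♭: 3 semitones over a third = minor.

minor third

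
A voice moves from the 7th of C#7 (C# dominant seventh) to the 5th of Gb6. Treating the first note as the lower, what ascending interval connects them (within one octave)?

The 7th of C#7 (C# dominant seventh) is B; the 5th of Gb6 is Db.
B up to Db is 2 semitones, a whole step narrower than a major third, so the interval is diminished.

diminished 3rd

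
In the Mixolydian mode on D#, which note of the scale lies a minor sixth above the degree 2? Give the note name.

The scale is D# E# F## G# A# B# C#.
The degree 2 is E#; a minor sixth above that is C# — scale degree 7.

C#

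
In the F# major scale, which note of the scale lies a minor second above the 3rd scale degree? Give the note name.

B

The scale is F# G# A# B C# D# E#.
The 3rd scale degree is A#; a minor second above that is B — scale degree 4.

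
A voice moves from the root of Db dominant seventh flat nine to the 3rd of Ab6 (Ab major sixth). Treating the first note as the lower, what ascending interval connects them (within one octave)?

Db dominant seventh flat nine has Db as its root, and Ab6 (Ab major sixth) has C as its 3rd.
Db up to C spans 7 letter names and 11 semitones — a major seventh.

major seventh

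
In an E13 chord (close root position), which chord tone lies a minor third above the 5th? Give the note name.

D

E dominant thirteenth is spelled E-G#-B-D-F#-C#.
The 5th is B. A minor third above B is D.
D is the chord's 7th.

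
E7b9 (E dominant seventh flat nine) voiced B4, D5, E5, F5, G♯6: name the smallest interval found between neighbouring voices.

Adjacent intervals: B4→D5 = minor third; D5→E5 = major second; E5→F5 = minor second; F5→G♯6 = augmented ninth.
The smallest is E5 to F5, a minor second (1 semitone).

minor second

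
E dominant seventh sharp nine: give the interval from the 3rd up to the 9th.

major seventh

Spelling the chord: E, G#, B, D, F##.
That puts G# below F##.
Counting 7 letters and 11 half steps from G# gives a major seventh.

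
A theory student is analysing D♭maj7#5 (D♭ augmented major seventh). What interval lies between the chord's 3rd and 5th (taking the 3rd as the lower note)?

Spelling the chord: D♭–F–A–C.
The 3rd is F and the 5th is A.
From F to A is 4 semitones, exactly the major third.

major third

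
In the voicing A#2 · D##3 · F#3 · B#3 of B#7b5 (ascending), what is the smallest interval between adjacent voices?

d3

Adjacent intervals: A#2→D##3 = augmented fourth; D##3→F#3 = diminished third; F#3→B#3 = augmented fourth.
The smallest is D##3 to F#3, a diminished third (2 semitones).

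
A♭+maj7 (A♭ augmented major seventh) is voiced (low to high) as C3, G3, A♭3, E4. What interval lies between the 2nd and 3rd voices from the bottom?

minor second

Those voices are G3 and A♭3.
From G to A♭: 1 semitone over a second = minor.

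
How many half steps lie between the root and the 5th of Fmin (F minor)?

Spelling the chord: F, Ab, C.
F to C is a perfect fifth: 7 semitones.

7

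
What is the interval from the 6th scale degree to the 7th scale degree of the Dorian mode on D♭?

The scale runs D♭ E♭ F♭ G♭ A♭ B♭ C♭.
6th scale degree = B♭; degree 7 = C♭.
B♭ up to C♭ is 1 semitone, a half step narrower than a major second, so the interval is minor.

m2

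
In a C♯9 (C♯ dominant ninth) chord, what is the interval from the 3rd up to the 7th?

diminished 5th

Spelling the chord: C♯ E♯ G♯ B D♯.
That puts E♯ below B.
From E♯ to B: 6 semitones over a fifth = diminished.
That tritone between 3rd and 7th is what gives the dominant seventh its pull toward resolution.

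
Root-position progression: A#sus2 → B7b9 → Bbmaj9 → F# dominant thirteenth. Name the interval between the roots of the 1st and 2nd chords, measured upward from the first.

The roots are A# and B.
From A# to B: 1 semitone over a second = minor.

minor second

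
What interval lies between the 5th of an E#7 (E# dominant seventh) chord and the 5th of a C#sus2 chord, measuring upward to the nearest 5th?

m6

The 5th of E#7 (E# dominant seventh) is B#; the 5th of C#sus2 is G#.
B# up to G# is 8 semitones, a half step narrower than a major sixth, so the interval is minor.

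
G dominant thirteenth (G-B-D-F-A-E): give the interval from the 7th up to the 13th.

That puts F below E.
F up to E spans 7 letter names and 11 semitones — a major seventh.

major 7th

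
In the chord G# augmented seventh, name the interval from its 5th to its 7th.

diminished third

G#7#5: G#-B#-D##-F#.
That puts D## below F#.
From D## to F#: 2 semitones over a third = diminished.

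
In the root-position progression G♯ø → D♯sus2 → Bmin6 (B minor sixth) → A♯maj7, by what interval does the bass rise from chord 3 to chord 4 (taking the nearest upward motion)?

major 7th

The roots are B and A♯.
Counting 7 letters and 11 half steps from B gives a major seventh.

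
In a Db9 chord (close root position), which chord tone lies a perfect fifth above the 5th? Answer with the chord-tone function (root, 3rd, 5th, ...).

9th

Spelling the chord: Db F Ab Cb Eb.
The 5th is Ab. A perfect fifth above Ab is Eb.
Eb is the chord's 9th.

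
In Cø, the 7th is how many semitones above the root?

10

Spelling the chord: C–Eb–Gb–Bb.
C to Bb is a minor seventh: 10 semitones.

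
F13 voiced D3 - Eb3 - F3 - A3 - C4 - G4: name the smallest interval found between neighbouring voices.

Adjacent intervals: D3→Eb3 = minor second; Eb3→F3 = major second; F3→A3 = major third; A3→C4 = minor third; C4→G4 = perfect fifth.
The smallest is D3 to Eb3, a minor second (1 semitone).

minor second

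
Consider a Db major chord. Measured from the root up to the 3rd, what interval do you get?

Spelling the chord: Db–F–Ab.
So we need the interval from Db up to F.
Db up to F spans 3 letter names and 4 semitones — a major third.

major 3rd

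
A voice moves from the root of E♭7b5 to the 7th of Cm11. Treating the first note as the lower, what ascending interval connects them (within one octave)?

The root of E♭7b5 is E♭; the 7th of Cm11 is B♭.
From E♭ to B♭ is 7 semitones, exactly the perfect fifth.

perfect 5th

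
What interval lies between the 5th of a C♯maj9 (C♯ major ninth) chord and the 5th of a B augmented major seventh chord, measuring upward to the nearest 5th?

major 7th

The 5th of C♯maj9 (C♯ major ninth) is G♯; the 5th of B augmented major seventh is F𝄪.
G♯ up to F𝄪 spans 7 letter names and 11 semitones — a major seventh.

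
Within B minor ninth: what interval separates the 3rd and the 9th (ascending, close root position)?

B minor ninth: B, D, F♯, A, C♯.
So we need the interval from D up to C♯.
Counting 7 letters and 11 half steps from D gives a major seventh.

major 7th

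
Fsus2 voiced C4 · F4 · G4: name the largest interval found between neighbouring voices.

Adjacent intervals: C4→F4 = perfect fourth; F4→G4 = major second.
The largest is C4 to F4, a perfect fourth (5 semitones).

perfect 4th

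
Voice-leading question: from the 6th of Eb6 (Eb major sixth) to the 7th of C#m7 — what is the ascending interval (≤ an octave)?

Eb6 (Eb major sixth) has C as its 6th, and C#m7 has B as its 7th.
C up to B spans 7 letter names and 11 semitones — a major seventh.

M7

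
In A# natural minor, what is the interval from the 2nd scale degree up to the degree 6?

The scale runs A# B# C# D# E# F# G#.
The 2nd scale degree is B# and the 6th degree is F#.
B# up to F# is 6 semitones, a half step narrower than a perfect fifth, so the interval is diminished.

diminished fifth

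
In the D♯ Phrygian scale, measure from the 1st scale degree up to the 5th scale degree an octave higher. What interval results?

perfect twelfth

D♯ phrygian: D♯ E F♯ G♯ A♯ B C♯.
So we need the interval from D♯ up to A♯.
D♯ up to A♯ spans 12 letter names and 19 semitones — a perfect twelfth.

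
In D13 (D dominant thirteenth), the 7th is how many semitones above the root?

Spelling the chord: D F# A C E B.
D to C is a minor seventh: 10 semitones.

10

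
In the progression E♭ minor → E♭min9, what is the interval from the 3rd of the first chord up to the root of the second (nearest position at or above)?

E♭ minor has G♭ as its 3rd, and E♭min9 has E♭ as its root.
From G♭ to E♭ is 9 semitones, exactly the major sixth.

major sixth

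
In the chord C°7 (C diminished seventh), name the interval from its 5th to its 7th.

Spelling the chord: C–E♭–G♭–B𝄫.
The 5th is G♭ and the 7th is B𝄫.
G♭ up to B𝄫 is 3 semitones, a half step narrower than a major third, so the interval is minor.

minor third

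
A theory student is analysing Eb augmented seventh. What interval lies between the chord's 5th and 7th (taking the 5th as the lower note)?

d3

Ebaug7 is spelled Eb-G-B-Db.
So we need the interval from B up to Db.
From B to Db: 2 semitones over a third = diminished.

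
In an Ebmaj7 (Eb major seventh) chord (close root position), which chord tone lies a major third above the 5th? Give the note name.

Eb major seventh: Eb-G-Bb-D.
The 5th is Bb. A major third above Bb is D.
D is the chord's 7th.

D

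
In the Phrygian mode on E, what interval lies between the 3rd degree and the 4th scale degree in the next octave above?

major 9th

E phrygian: E F G A B C D.
The 3rd degree is G and the degree 4 (up an octave) is A.
From G to A is 14 semitones, exactly the major ninth.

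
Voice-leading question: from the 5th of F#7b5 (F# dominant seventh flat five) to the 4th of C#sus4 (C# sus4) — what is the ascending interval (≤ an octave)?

The 5th of F#7b5 (F# dominant seventh flat five) is C; the 4th of C#sus4 (C# sus4) is F#.
C up to F# is 6 semitones, a half step wider than a perfect fourth, so the interval is augmented.

augmented 4th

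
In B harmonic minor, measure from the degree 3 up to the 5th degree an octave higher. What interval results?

major tenth

The scale runs B C# D E F# G A#.
So we need the interval from D up to F#.
Counting 10 letters and 16 half steps from D gives a major tenth.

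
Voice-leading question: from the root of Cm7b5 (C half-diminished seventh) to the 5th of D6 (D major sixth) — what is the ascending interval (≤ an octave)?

The root of Cm7b5 (C half-diminished seventh) is C; the 5th of D6 (D major sixth) is A.
C up to A spans 6 letter names and 9 semitones — a major sixth.

major 6th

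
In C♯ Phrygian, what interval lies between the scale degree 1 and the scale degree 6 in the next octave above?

Spelling C♯ Phrygian: C♯ D E F♯ G♯ A B.
That puts C♯ below A.
C♯ up to A is 20 semitones, a half step narrower than a major thirteenth, so the interval is minor.

minor 13th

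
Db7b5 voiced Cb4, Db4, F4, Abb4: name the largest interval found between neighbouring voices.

major third

Adjacent intervals: Cb4→Db4 = major second; Db4→F4 = major third; F4→Abb4 = diminished third.
The largest is Db4 to F4, a major third (4 semitones).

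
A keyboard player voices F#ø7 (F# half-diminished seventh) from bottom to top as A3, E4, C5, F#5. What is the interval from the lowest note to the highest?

The outer voices are A3 and F#5.
From A to F# is 21 semitones, exactly the major thirteenth.

M13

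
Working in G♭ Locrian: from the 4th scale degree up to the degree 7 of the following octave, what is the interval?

Spelling G♭ Locrian: G♭ A𝄫 B𝄫 C♭ D𝄫 E𝄫 F♭.
4th scale degree = C♭; 7th scale degree (up an octave) = F♭.
From C♭ to F♭ is 17 semitones, exactly the perfect eleventh.

perfect eleventh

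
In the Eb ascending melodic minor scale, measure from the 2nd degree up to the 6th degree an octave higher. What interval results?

P12

Spelling the Eb ascending melodic minor scale: Eb F Gb Ab Bb C D.
That puts F below C.
From F to C is 19 semitones, exactly the perfect twelfth.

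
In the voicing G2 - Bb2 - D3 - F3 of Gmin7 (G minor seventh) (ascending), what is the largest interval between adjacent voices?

Adjacent intervals: G2→Bb2 = minor third; Bb2→D3 = major third; D3→F3 = minor third.
The largest is Bb2 to D3, a major third (4 semitones).

M3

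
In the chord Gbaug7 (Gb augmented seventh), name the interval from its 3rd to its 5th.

major 3rd

Gbaug7: Gb, Bb, D, Fb.
So we need the interval from Bb up to D.
Bb up to D spans 3 letter names and 4 semitones — a major third.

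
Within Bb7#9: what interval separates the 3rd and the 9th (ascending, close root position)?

The chord tones of Bb7#9 are Bb–D–F–Ab–C#.
That puts D below C#.
Counting 7 letters and 11 half steps from D gives a major seventh.

major seventh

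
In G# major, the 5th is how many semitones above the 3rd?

The chord tones of G#maj are G#, B#, D#.
B# to D# is a minor third: 3 semitones.

3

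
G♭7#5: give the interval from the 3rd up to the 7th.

diminished fifth

Spelling the chord: G♭ B♭ D F♭.
So we need the interval from B♭ up to F♭.
5 letter names make it a fifth; at 6 semitones (a half step narrower than perfect) the quality is diminished.
This 3–7 tritone is the characteristic tension at the heart of the dominant sound.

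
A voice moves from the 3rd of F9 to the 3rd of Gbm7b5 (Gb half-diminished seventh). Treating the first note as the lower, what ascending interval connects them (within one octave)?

diminished second

F9 has A as its 3rd, and Gbm7b5 (Gb half-diminished seventh) has Bbb as its 3rd.
From A to Bbb: 0 semitones over a second = diminished.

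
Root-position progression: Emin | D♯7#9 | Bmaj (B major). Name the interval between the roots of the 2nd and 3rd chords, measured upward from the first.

The roots are D♯ and B.
D♯ up to B is 8 semitones, a half step narrower than a major sixth, so the interval is minor.

minor sixth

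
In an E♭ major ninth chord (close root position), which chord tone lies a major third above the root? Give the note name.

Spelling the chord: E♭–G–B♭–D–F.
The root is E♭. A major third above E♭ is G.
G is the chord's 3rd.

G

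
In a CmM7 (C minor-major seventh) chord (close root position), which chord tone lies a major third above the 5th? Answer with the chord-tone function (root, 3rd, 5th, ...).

The chord tones of Cm(maj7) are C Eb G B.
The 5th is G. A major third above G is B.
B is the chord's 7th.

7th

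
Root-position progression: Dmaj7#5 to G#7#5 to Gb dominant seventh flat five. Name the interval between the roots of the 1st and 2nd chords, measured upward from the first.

A4

The roots are D and G#.
From D to G#: 6 semitones over a fourth = augmented.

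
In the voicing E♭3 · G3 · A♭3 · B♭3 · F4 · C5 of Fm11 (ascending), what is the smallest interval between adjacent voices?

minor second

Adjacent intervals: E♭3→G3 = major third; G3→A♭3 = minor second; A♭3→B♭3 = major second; B♭3→F4 = perfect fifth; F4→C5 = perfect fifth.
The smallest is G3 to A♭3, a minor second (1 semitone).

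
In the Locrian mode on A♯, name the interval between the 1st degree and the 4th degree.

The scale runs A♯ B C♯ D♯ E F♯ G♯.
The 1st degree is A♯ and the scale degree 4 is D♯.
A♯ up to D♯ spans 4 letter names and 5 semitones — a perfect fourth.

P4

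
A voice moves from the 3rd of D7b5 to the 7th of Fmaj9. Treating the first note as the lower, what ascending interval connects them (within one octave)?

minor seventh

D7b5 has F# as its 3rd, and Fmaj9 has E as its 7th.
F# up to E is 10 semitones, a half step narrower than a major seventh, so the interval is minor.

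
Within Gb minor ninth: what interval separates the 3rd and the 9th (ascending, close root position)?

Gbm9 (Gb minor ninth) is spelled Gb-Bbb-Db-Fb-Ab.
That puts Bbb below Ab.
Counting 7 letters and 11 half steps from Bbb gives a major seventh.

major seventh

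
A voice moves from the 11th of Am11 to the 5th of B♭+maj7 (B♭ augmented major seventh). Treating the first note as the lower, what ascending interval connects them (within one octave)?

Am11 has D as its 11th, and B♭+maj7 (B♭ augmented major seventh) has F♯ as its 5th.
D up to F♯ spans 3 letter names and 4 semitones — a major third.

major third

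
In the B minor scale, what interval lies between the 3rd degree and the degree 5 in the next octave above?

major 10th

B natural minor: B C# D E F# G A.
3rd degree = D; 5th degree (up an octave) = F#.
Counting 10 letters and 16 half steps from D gives a major tenth.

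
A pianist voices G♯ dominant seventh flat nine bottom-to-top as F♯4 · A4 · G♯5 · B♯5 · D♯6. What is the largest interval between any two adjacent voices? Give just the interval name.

major seventh

Adjacent intervals: F♯4→A4 = minor third; A4→G♯5 = major seventh; G♯5→B♯5 = major third; B♯5→D♯6 = minor third.
The largest is A4 to G♯5, a major seventh (11 semitones).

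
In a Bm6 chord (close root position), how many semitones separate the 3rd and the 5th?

The chord tones of Bm6 are B D F# G#.
D to F# is a major third: 4 semitones.

4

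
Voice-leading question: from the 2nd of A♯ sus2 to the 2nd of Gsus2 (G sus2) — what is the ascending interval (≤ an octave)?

A♯ sus2 has B♯ as its 2nd, and Gsus2 (G sus2) has A as its 2nd.
7 letter names make it a seventh; at 9 semitones (a whole step narrower than major) the quality is diminished.

diminished seventh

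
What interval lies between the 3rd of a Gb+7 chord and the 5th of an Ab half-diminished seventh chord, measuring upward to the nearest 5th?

diminished 4th

Gb+7 has Bb as its 3rd, and Ab half-diminished seventh has Ebb as its 5th.
From Bb to Ebb: 4 semitones over a fourth = diminished.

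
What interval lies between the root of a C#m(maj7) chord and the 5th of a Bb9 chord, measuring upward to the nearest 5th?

The root of C#m(maj7) is C#; the 5th of Bb9 is F.
From C# to F: 4 semitones over a fourth = diminished.

diminished fourth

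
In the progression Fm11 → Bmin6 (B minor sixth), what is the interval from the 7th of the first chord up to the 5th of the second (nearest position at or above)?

A2

The 7th of Fm11 is Eb; the 5th of Bmin6 (B minor sixth) is F#.
From Eb to F#: 3 semitones over a second = augmented.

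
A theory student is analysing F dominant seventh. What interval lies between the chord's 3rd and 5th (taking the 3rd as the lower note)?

The chord tones of F7 (F dominant seventh) are F-A-C-Eb.
The 3rd is A and the 5th is C.
From A to C: 3 semitones over a third = minor.

minor third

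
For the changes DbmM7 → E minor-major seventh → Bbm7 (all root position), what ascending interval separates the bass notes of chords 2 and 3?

diminished fifth

The roots are E and Bb.
5 letter names make it a fifth; at 6 semitones (a half step narrower than perfect) the quality is diminished.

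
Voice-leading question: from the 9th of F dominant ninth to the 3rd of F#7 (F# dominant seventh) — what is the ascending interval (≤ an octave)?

augmented second

The 9th of F dominant ninth is G; the 3rd of F#7 (F# dominant seventh) is A#.
G up to A# is 3 semitones, a half step wider than a major second, so the interval is augmented.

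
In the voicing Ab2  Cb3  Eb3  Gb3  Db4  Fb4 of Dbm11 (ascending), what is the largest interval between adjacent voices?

Adjacent intervals: Ab2→Cb3 = minor third; Cb3→Eb3 = major third; Eb3→Gb3 = minor third; Gb3→Db4 = perfect fifth; Db4→Fb4 = minor third.
The largest is Gb3 to Db4, a perfect fifth (7 semitones).

P5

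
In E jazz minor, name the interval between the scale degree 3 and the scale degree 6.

Spelling E jazz minor: E F♯ G A B C♯ D♯.
The scale degree 3 is G and the 6th scale degree is C♯.
From G to C♯: 6 semitones over a fourth = augmented.

A4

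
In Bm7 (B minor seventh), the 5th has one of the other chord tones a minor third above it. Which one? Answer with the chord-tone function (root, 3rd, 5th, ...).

7th

The chord tones of B minor seventh are B D F# A.
The 5th is F#. A minor third above F# is A.
A is the chord's 7th.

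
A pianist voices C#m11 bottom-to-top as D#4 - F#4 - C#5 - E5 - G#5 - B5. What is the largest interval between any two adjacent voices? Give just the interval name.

Adjacent intervals: D#4→F#4 = minor third; F#4→C#5 = perfect fifth; C#5→E5 = minor third; E5→G#5 = major third; G#5→B5 = minor third.
The largest is F#4 to C#5, a perfect fifth (7 semitones).

P5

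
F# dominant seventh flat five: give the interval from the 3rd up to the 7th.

diminished fifth

Spelling the chord: F#, A#, C, E.
The 3rd is A# and the 7th is E.
From A# to E: 6 semitones over a fifth = diminished.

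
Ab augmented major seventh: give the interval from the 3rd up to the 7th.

perfect fifth

The chord tones of Ab+maj7 (Ab augmented major seventh) are Ab, C, E, G.
The 3rd is C and the 7th is G.
C up to G spans 5 letter names and 7 semitones — a perfect fifth.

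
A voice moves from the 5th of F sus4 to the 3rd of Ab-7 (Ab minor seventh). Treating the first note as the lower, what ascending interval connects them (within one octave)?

diminished 8th

F sus4 has C as its 5th, and Ab-7 (Ab minor seventh) has Cb as its 3rd.
C up to Cb is 11 semitones, a half step narrower than a perfect octave, so the interval is diminished.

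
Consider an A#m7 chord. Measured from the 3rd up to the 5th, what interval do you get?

A#min7 (A# minor seventh) is spelled A#-C#-E#-G#.
That puts C# below E#.
Counting 3 letters and 4 half steps from C# gives a major third.

M3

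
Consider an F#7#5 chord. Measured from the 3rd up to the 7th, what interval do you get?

The chord tones of F#7#5 (F# augmented seventh) are F#, A#, C##, E.
That puts A# below E.
A# up to E is 6 semitones, a half step narrower than a perfect fifth, so the interval is diminished.
That tritone between 3rd and 7th is what gives the dominant seventh its pull toward resolution.

diminished fifth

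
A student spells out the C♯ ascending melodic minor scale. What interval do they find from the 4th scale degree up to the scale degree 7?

augmented fourth

Spelling the C♯ ascending melodic minor scale: C♯ D♯ E F♯ G♯ A♯ B♯.
So we need the interval from F♯ up to B♯.
F♯ up to B♯ is 6 semitones, a half step wider than a perfect fourth, so the interval is augmented.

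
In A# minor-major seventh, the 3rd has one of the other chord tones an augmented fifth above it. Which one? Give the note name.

G##

The chord tones of A#mM7 (A# minor-major seventh) are A#, C#, E#, G##.
The 3rd is C#. An augmented fifth above C# is G##.
G## is the chord's 7th.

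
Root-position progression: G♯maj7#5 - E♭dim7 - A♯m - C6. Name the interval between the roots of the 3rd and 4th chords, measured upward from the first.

d3

The roots are A♯ and C.
3 letter names make it a third; at 2 semitones (a whole step narrower than major) the quality is diminished.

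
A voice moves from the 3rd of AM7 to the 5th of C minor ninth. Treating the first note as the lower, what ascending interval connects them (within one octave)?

diminished fifth

The 3rd of AM7 is C#; the 5th of C minor ninth is G.
From C# to G: 6 semitones over a fifth = diminished.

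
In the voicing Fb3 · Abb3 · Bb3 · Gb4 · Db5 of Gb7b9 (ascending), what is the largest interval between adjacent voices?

Adjacent intervals: Fb3→Abb3 = minor third; Abb3→Bb3 = augmented second; Bb3→Gb4 = minor sixth; Gb4→Db5 = perfect fifth.
The largest is Bb3 to Gb4, a minor sixth (8 semitones).

minor sixth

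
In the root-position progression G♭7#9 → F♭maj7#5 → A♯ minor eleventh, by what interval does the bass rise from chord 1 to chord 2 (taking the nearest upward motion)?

The roots are G♭ and F♭.
7 letter names make it a seventh; at 10 semitones (a half step narrower than major) the quality is minor.

m7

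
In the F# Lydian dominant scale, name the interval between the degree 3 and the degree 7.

Spelling the F# Lydian dominant scale: F# G# A# B# C# D# E.
The degree 3 is A# and the 7th degree is E.
A# up to E is 6 semitones, a half step narrower than a perfect fifth, so the interval is diminished.

diminished 5th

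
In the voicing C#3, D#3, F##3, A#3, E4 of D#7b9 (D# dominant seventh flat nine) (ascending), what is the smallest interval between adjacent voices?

Adjacent intervals: C#3→D#3 = major second; D#3→F##3 = major third; F##3→A#3 = minor third; A#3→E4 = diminished fifth.
The smallest is C#3 to D#3, a major second (2 semitones).

major second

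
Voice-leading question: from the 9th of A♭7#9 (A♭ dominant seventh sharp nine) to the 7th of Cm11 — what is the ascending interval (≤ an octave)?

A♭7#9 (A♭ dominant seventh sharp nine) has B as its 9th, and Cm11 has B♭ as its 7th.
From B to B♭: 11 semitones over an octave = diminished.

diminished 8th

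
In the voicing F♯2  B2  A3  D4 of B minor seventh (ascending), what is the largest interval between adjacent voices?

minor 7th

Adjacent intervals: F♯2→B2 = perfect fourth; B2→A3 = minor seventh; A3→D4 = perfect fourth.
The largest is B2 to A3, a minor seventh (10 semitones).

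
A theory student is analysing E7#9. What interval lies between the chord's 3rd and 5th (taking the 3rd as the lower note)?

Spelling the chord: E, G♯, B, D, F𝄪.
The 3rd is G♯ and the 5th is B.
3 letter names make it a third; at 3 semitones (a half step narrower than major) the quality is minor.

minor third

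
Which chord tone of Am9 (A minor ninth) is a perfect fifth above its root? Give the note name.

A minor ninth is spelled A-C-E-G-B.
The root is A. A perfect fifth above A is E.
E is the chord's 5th.

E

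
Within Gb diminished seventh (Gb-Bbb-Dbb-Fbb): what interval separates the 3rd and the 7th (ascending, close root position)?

3rd = Bbb; 7th = Fbb.
5 letter names make it a fifth; at 6 semitones (a half step narrower than perfect) the quality is diminished.

diminished fifth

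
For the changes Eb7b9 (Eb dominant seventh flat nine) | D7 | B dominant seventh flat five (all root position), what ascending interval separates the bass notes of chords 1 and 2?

The roots are Eb and D.
Eb up to D spans 7 letter names and 11 semitones — a major seventh.

M7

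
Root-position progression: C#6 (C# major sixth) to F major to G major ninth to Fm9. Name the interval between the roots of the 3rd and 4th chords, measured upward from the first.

The roots are G and F.
7 letter names make it a seventh; at 10 semitones (a half step narrower than major) the quality is minor.

minor seventh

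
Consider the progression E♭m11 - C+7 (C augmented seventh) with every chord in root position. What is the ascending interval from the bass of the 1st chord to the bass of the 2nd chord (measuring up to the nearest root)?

The roots are E♭ and C.
E♭ up to C spans 6 letter names and 9 semitones — a major sixth.

M6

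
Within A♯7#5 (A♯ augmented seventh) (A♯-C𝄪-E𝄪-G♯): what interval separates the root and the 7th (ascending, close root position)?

So we need the interval from A♯ up to G♯.
From A♯ to G♯: 10 semitones over a seventh = minor.

minor seventh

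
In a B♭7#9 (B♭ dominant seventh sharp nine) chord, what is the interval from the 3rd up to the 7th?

B♭7#9 is spelled B♭-D-F-A♭-C♯.
So we need the interval from D up to A♭.
From D to A♭: 6 semitones over a fifth = diminished.

diminished fifth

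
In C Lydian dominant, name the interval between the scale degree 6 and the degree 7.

The scale runs C D E F# G A Bb.
Scale degree 6 = A; scale degree 7 = Bb.
2 letter names make it a second; at 1 semitone (a half step narrower than major) the quality is minor.

minor second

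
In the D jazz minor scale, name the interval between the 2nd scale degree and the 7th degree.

D melodic minor: D E F G A B C#.
That puts E below C#.
From E to C# is 9 semitones, exactly the major sixth.

major sixth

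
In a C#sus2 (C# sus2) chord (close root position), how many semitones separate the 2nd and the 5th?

The chord tones of C#sus2 (C# sus2) are C#–D#–G#.
D# to G# is a perfect fourth: 5 semitones.

5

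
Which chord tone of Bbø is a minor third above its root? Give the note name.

Bb half-diminished seventh: Bb-Db-Fb-Ab.
The root is Bb. A minor third above Bb is Db.
Db is the chord's 3rd.

Db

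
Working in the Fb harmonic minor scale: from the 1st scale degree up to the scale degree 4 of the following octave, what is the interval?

P11

The scale runs Fb Gb Abb Bbb Cb Dbb Eb.
1st scale degree = Fb; 4th degree (up an octave) = Bbb.
Fb up to Bbb spans 11 letter names and 17 semitones — a perfect eleventh.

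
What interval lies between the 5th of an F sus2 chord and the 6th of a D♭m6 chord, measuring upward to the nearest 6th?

m7

F sus2 has C as its 5th, and D♭m6 has B♭ as its 6th.
From C to B♭: 10 semitones over a seventh = minor.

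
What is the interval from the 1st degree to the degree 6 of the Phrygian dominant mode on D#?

minor sixth

The scale runs D# E F## G# A# B C#.
So we need the interval from D# up to B.
From D# to B: 8 semitones over a sixth = minor.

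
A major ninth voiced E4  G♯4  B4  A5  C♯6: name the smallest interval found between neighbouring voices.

minor third

Adjacent intervals: E4→G♯4 = major third; G♯4→B4 = minor third; B4→A5 = minor seventh; A5→C♯6 = major third.
The smallest is G♯4 to B4, a minor third (3 semitones).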